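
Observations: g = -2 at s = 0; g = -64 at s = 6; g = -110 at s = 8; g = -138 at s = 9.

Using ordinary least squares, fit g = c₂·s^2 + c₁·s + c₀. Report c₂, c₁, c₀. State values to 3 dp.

Entries of XᵀX: Σs^2·s^2 = 11953, Σs^2·s = 1457, Σs^2 = 181, Σs·s = 181, Σs = 23, Σ1 = 4.
Right-hand side: Σs^2·g = -20522, Σs·g = -2506, Σg = -314.
XᵀX·[c₂, c₁, c₀]ᵀ = Xᵀg becomes [[11953, 1457, 181]; [1457, 181, 23]; [181, 23, 4]]·[c₂, c₁, c₀]ᵀ = [-20522, -2506, -314]ᵀ.
Solving the 3×3 system (Gaussian elimination) gives c₂ = -180/113, c₁ = -434/565, c₀ = -1132/565.

c₂ = -1.593, c₁ = -0.768, c₀ = -2.004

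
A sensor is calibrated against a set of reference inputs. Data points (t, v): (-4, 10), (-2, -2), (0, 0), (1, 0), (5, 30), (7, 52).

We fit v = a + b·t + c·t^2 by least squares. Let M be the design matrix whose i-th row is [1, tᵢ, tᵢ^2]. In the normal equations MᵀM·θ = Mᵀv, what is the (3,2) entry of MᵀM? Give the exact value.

397

Row 3 ↔ basis t^2, column 2 ↔ basis t, so (MᵀM)_{3,2} = Σᵢ (t^2)·(t) = (16)·(-4) + (4)·(-2) + (0)·(0) + (1)·(1) + (25)·(5) + (49)·(7) = 397.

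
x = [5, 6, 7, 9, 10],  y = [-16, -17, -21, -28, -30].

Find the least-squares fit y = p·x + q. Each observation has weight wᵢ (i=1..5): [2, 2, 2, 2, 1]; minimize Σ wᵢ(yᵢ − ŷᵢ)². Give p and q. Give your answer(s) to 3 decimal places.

With design matrix M, MᵀWM = [[482, 64]; [64, 9]] and MᵀWy = [-1462, -194]ᵀ.
Eliminating q: 9·(row 1) − 64·(row 2) gives 242·p = 9·(-1462) − 64·(-194) = -742, so p = -371/121.
Then q = ((-194) − 64·(-371/121))/9 = 30/121.

p = -3.066, q = 0.248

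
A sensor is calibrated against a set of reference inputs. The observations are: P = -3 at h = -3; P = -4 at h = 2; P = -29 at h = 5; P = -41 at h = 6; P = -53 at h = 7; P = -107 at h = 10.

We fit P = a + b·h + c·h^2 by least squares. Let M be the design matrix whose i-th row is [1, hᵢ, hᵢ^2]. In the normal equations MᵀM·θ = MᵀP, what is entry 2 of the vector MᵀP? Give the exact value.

Entry 2 ↔ basis h, so (MᵀP)_{2} = Σᵢ (h)·Pᵢ = (-3)·(-3) + (2)·(-4) + (5)·(-29) + (6)·(-41) + (7)·(-53) + (10)·(-107) = -1831.

-1831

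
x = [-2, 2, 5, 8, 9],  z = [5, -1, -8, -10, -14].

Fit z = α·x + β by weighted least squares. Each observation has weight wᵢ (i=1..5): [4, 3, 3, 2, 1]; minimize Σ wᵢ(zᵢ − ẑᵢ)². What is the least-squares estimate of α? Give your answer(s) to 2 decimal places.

Setting ∂/∂α … = 0 gives: 312·α + 38·β = -452;  38·α + 13·β = -41.
Eliminating β: 13·(row 1) − 38·(row 2) gives 2612·α = 13·(-452) − 38·(-41) = -4318, so α = -2159/1306.
Then β = ((-41) − 38·(-2159/1306))/13 = 1096/653.

α = -1.65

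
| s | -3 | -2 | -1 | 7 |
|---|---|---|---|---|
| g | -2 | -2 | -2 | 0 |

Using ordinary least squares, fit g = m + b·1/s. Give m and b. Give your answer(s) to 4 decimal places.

From the data, Σ1 = 4, Σ1/s = -71/42, Σ1/s·1/s = 2437/1764.
For Mᵀg: Σg = -6, Σ1/s·g = 11/3.
Eliminating b: (2437/1764)·(row 1) − (-71/42)·(row 2) gives (523/196)·m = (2437/1764)·(-6) − (-71/42)·(11/3) = -922/441, so m = -3688/4707.
Then b = ((11/3) − (-71/42)·(-3688/4707))/(2437/1764) = 2660/1569.

m = -0.7835, b = 1.6953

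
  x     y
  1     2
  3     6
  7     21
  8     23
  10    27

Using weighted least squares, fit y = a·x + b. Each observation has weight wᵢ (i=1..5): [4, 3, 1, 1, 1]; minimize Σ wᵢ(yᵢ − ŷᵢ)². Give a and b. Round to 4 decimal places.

a = 2.9558, b = -1.5321

The normal equations are: 244·a + 38·b = 663;  38·a + 10·b = 97.
Δ = 244·10 − 38² = 996.
a = (663·10 − 38·97)/996 = 736/249; b = (244·97 − 38·663)/996 = -763/498.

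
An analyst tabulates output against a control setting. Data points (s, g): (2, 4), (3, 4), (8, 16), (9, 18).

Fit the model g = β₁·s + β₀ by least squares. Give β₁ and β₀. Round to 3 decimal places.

β₁ = 2.135, β₀ = -1.243

Entries of AᵀA: Σs·s = 158, Σs = 22, Σ1 = 4.
And Σs·g = 310, Σg = 42.
Eliminating β₀: 4·(row 1) − 22·(row 2) gives 148·β₁ = 4·310 − 22·42 = 316, so β₁ = 79/37.
Then β₀ = (42 − 22·(79/37))/4 = -46/37.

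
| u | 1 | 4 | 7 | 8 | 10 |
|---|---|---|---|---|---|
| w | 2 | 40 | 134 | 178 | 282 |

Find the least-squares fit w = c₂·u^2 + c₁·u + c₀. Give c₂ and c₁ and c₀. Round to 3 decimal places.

c₂ = 3.046, c₁ = -2.333, c₀ = 1.098

The normal equations are: 16754·c₂ + 1920·c₁ + 230·c₀ = 46800;  1920·c₂ + 230·c₁ + 30·c₀ = 5344;  230·c₂ + 30·c₁ + 5·c₀ = 636.
(Σu^2·u^2 = 16754, Σu^2·u = 1920, Σu^2 = 230, Σu·u = 230, Σu = 30, Σ1 = 5, Σu^2·w = 46800, Σu·w = 5344, Σw = 636.)
Solving the 3×3 system (Gaussian elimination) gives c₂ = 868/285, c₁ = -1108/475, c₀ = 1564/1425.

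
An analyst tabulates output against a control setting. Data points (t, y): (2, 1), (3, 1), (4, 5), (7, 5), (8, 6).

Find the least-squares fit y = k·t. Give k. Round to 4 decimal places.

Normal-equation sums: Σt·t = 142.
Right-hand side: Σt·y = 108.
k = 108/142 = 0.760563.

k = 0.7606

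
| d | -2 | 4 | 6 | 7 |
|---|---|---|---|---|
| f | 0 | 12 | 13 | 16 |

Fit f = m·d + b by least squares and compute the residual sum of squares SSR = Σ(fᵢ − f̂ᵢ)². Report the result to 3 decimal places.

SSR = 3.149

Forming XᵀX = [[105, 15]; [15, 4]] and Xᵀf = [238, 41]ᵀ gives XᵀX·[m, b]ᵀ = Xᵀf.
Eliminating b: 4·(row 1) − 15·(row 2) gives 195·m = 4·238 − 15·41 = 337, so m = 337/195.
Then b = (41 − 15·(337/195))/4 = 49/13.
Residuals: -61/195, 257/195, -74/65, 2/15; SSR = 614/195.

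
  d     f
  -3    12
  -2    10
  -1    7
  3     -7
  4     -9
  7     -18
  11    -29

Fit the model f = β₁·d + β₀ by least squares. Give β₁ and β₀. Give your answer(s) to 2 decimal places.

β₁ = -3.00, β₀ = 3.29

Sums needed: Σd·d = 209, Σd = 19, Σ1 = 7.
Right-hand side: Σd·f = -565, Σf = -34.
det = 209·7 − 19² = 1102.
β₁ = ((-565)·7 − 19·(-34))/1102 = -3309/1102; β₀ = (209·(-34) − 19·(-565))/1102 = 191/58.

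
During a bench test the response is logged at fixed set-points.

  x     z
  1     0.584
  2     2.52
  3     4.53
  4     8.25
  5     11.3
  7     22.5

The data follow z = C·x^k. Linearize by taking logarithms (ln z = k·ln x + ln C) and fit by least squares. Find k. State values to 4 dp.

Let Y = ln z. Fitting Y = k·ln x + ln C by least squares:
AᵀA = [[9.9861, 6.7334]; [6.7334, 6]], rhs = [15.1869, 9.5457]ᵀ  (here Σln x = 6.7334, Σ(ln x)² = 9.9861, Σln z = 9.5457, Σln x·ln z = 15.1869).
Δ = 9.9861·6 − (6.7334)² = 14.5777; k = (15.1869·6 − 6.7334·9.5457)/14.5777 = 1.84163, ln C = (9.9861·9.5457 − 6.7334·15.1869)/14.5777 = -0.47579.

k = 1.8416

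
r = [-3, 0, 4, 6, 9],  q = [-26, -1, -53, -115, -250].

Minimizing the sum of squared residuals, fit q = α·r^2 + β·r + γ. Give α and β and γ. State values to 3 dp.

α = -2.963, β = -0.953, γ = -1.790

MᵀM·[α, β, γ]ᵀ = Mᵀq reads: 8194·α + 982·β + 142·γ = -25472;  982·α + 142·β + 16·γ = -3074;  142·α + 16·β + 5·γ = -445.
Row-reducing yields α = -30707/10362, β = -9871/10362, γ = -3092/1727.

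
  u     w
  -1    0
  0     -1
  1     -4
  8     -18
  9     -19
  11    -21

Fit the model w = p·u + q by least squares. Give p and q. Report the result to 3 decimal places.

From the data, Σu·u = 268, Σu = 28, Σ1 = 6.
For Xᵀw: Σu·w = -550, Σw = -63.
Determinant 268·6 − 28² = 824.
p = ((-550)·6 − 28·(-63))/824 = -192/103; q = (268·(-63) − 28·(-550))/824 = -371/206.

p = -1.864, q = -1.801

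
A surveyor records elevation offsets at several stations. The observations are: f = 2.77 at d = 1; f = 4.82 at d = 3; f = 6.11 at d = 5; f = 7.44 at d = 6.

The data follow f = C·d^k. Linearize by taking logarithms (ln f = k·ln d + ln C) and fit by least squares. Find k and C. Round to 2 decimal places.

Taking logs, ln f = k·ln d + ln C, so regress ln f on ln d.
AᵀA = [[7.0076, 4.4998]; [4.4998, 4]], rhs = [8.2367, 6.4084]ᵀ  (here Σln d = 4.4998, Σ(ln d)² = 7.0076, Σln f = 6.4084, Σln d·ln f = 8.2367).
Solving (det = 7.7823): k = 0.52812, ln C = 1.00799, so C = exp(1.00799) = 2.74010.

k = 0.53, C = 2.74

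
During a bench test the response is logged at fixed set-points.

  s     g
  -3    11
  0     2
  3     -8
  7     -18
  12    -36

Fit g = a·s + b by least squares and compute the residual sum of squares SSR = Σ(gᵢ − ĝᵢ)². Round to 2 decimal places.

SSR = 4.09

Forming AᵀA = [[211, 19]; [19, 5]] and Aᵀg = [-615, -49]ᵀ gives AᵀA·[a, b]ᵀ = Aᵀg.
Determinant 211·5 − 19² = 694.
a = ((-615)·5 − 19·(-49))/694 = -1072/347; b = (211·(-49) − 19·(-615))/694 = 673/347.
Residuals: -72/347, 21/347, -233/347, 585/347, -301/347; SSR = 1420/347.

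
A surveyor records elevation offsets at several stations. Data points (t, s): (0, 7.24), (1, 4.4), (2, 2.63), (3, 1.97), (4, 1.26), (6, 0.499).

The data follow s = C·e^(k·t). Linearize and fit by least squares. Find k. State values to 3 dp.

Let Y = ln s. Fitting Y = k·t + ln C by least squares:
Σt = 16.0000, Σ(t)² = 66.0000, Σln s = 4.6422, Σt·ln s = 2.2032.
Normal system: [[66.0000, 16.0000]; [16.0000, 6]]·[k, ln C]ᵀ = [2.2032, 4.6422]ᵀ.
Slope k = (n·Σt·ln s − Σt·Σln s)/(n·Σ(t)² − (Σt)²) = (6·2.2032 − 16.0000·4.6422)/140.0000 = -0.43611; ln C = (Σln s − k·Σt)/n = 1.93667.

k = -0.436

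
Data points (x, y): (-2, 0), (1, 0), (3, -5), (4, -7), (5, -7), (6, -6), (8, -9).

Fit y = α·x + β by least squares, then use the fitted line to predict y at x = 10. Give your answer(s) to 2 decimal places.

With design matrix A, AᵀA = [[155, 25]; [25, 7]] and Aᵀy = [-186, -34]ᵀ.
det = 155·7 − 25² = 460.
α = ((-186)·7 − 25·(-34))/460 = -113/115; β = (155·(-34) − 25·(-186))/460 = -31/23.
At x = 10: ŷ = (-113/115)·(10) + (-31/23)·(1) = -257/23.

ŷ = -11.17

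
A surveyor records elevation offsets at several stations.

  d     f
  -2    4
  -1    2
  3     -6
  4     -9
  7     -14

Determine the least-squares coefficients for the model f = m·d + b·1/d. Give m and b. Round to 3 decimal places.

m = -2.051, b = 0.003

Compute the Gram sums: Σd·d = 79, Σd·1/d = 5, Σ1/d·1/d = 10189/7056.
For Mᵀf: Σd·f = -162, Σ1/d·f = -41/4.
det = 79·(10189/7056) − 5² = 628531/7056.
m = ((-162)·(10189/7056) − 5·(-41/4))/(628531/7056) = -1288998/628531; b = (79·(-41/4) − 5·(-162))/(628531/7056) = 1764/628531.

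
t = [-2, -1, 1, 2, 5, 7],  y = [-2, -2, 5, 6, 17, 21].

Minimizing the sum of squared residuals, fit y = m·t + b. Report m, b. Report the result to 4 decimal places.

Sums needed: Σt·t = 84, Σt = 12, Σ1 = 6.
For Mᵀy: Σt·y = 255, Σy = 45.
So MᵀM·[m, b]ᵀ = Mᵀy: [[84, 12]; [12, 6]]·[m, b]ᵀ = [255, 45]ᵀ.
Δ = 84·6 − 12² = 360.
m = (255·6 − 12·45)/360 = 11/4; b = (84·45 − 12·255)/360 = 2.

m = 2.7500, b = 2.0000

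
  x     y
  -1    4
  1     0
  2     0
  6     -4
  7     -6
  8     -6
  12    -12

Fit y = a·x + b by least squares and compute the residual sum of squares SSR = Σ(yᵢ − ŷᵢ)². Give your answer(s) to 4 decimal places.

Forming AᵀA = [[299, 35]; [35, 7]] and Aᵀy = [-262, -24]ᵀ gives AᵀA·[a, b]ᵀ = Aᵀy.
Eliminating b: 7·(row 1) − 35·(row 2) gives 868·a = 7·(-262) − 35·(-24) = -994, so a = -71/62.
Then b = ((-24) − 35·(-71/62))/7 = 997/434.
Residuals: 121/217, -250/217, -3/434, 249/434, -61/217, 375/434, -241/434; SSR = 673/217.

SSR = 3.1014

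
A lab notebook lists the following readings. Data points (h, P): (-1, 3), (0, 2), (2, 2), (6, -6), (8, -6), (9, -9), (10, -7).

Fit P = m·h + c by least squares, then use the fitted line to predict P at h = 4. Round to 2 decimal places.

P̂ = -2.06

Normal-equation sums: Σh·h = 286, Σh = 34, Σ1 = 7.
For MᵀP: Σh·P = -234, ΣP = -21.
det = 286·7 − 34² = 846.
m = ((-234)·7 − 34·(-21))/846 = -154/141; c = (286·(-21) − 34·(-234))/846 = 325/141.
At h = 4: P̂ = (-154/141)·(4) + (325/141)·(1) = -97/47.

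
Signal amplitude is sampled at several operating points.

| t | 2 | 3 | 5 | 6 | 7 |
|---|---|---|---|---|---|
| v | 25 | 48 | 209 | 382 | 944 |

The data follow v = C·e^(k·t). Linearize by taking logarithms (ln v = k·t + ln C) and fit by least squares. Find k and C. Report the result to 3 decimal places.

With ln vᵢ as the transformed response and tᵢ as the regressor:
Σt = 23.0000, Σ(t)² = 123.0000, Σln v = 25.2280, Σt·ln v = 128.3864.
Equations: 123.0000·k + 23.0000·ln C = 128.3864;  23.0000·k + 5·ln C = 25.2280.
Slope k = (n·Σt·ln v − Σt·Σln v)/(n·Σ(t)² − (Σt)²) = (5·128.3864 − 23.0000·25.2280)/86.0000 = 0.71732; ln C = (Σln v − k·Σt)/n = 1.74594, so C = exp(1.74594) = 5.73129.

k = 0.717, C = 5.731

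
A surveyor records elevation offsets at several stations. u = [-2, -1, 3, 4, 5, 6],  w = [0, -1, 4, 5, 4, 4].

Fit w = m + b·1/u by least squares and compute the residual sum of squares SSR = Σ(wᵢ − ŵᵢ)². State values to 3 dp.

SSR = 1.862

Forming MᵀM = [[6, -11/20]; [-11/20, 5369/3600]] and Mᵀw = [16, 101/20]ᵀ gives MᵀM·[m, b]ᵀ = Mᵀw.
Determinant 6·(5369/3600) − (-11/20)² = 415/48.
m = (16·(5369/3600) − (-11/20)·(101/20))/(415/48) = 95903/31125; b = (6·(101/20) − (-11/20)·16)/(415/48) = 9384/2075.
Residuals: -25523/31125, 13732/31125, -18323/31125, 24532/31125, 89/6225, 5137/31125; SSR = 57964/31125.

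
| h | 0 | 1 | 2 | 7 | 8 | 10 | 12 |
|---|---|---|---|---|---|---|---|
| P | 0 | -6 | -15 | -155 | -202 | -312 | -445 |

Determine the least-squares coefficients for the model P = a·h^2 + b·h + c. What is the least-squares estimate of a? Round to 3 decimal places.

a = -2.978

Setting ∂/∂a … = 0 gives: 37250·a + 3592·b + 362·c = -115869;  3592·a + 362·b + 40·c = -11197;  362·a + 40·b + 7·c = -1135.
(Σh^2·h^2 = 37250, Σh^2·h = 3592, Σh^2 = 362, Σh·h = 362, Σh = 40, Σ1 = 7, Σh^2·P = -115869, Σh·P = -11197, ΣP = -1135.)
Inverting the 3×3 Gram matrix, [a, b, c]ᵀ = [-1579349/530322, -693053/530322, -4522/6799]ᵀ.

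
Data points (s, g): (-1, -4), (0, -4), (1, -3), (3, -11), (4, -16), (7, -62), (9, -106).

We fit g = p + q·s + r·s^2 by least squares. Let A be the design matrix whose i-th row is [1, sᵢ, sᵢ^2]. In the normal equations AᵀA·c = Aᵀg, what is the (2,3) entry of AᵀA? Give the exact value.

1163

Row 2 ↔ basis s, column 3 ↔ basis s^2, so (AᵀA)_{2,3} = Σᵢ (s)·(s^2) = (-1)·(1) + (0)·(0) + (1)·(1) + (3)·(9) + (4)·(16) + (7)·(49) + (9)·(81) = 1163.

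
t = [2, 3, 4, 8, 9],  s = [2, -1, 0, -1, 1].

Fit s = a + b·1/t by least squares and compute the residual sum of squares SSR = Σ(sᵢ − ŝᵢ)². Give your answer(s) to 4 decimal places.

Entries of MᵀM: Σ1 = 5, Σ1/t = 95/72, Σ1/t·1/t = 2341/5184.
And Σs = 1, Σ1/t·s = 47/72.
Normal equations: [[5, 95/72]; [95/72, 2341/5184]]·[a, b]ᵀ = [1, 47/72]ᵀ.
Eliminating b: (2341/5184)·(row 1) − (95/72)·(row 2) gives (335/648)·a = (2341/5184)·1 − (95/72)·(47/72) = -59/144, so a = -531/670.
Then b = ((47/72) − (95/72)·(-531/670))/(2341/5184) = 252/67.
Residuals: 611/670, -979/670, -99/670, -227/335, 921/670; SSR = 1788/335.

SSR = 5.3373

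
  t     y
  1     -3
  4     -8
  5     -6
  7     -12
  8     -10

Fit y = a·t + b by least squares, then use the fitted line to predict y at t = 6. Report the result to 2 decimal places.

The normal equations are: 155·a + 25·b = -229;  25·a + 5·b = -39.
(Σt·t = 155, Σt = 25, Σ1 = 5, Σt·y = -229, Σy = -39.)
det = 155·5 − 25² = 150.
a = ((-229)·5 − 25·(-39))/150 = -17/15; b = (155·(-39) − 25·(-229))/150 = -32/15.
At t = 6: ŷ = (-17/15)·(6) + (-32/15)·(1) = -134/15.

ŷ = -8.93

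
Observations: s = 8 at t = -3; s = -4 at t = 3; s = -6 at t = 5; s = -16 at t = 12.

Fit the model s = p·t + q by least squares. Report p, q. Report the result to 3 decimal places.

The normal equations are: 187·p + 17·q = -258;  17·p + 4·q = -18.
Δ = 187·4 − 17² = 459.
p = ((-258)·4 − 17·(-18))/459 = -242/153; q = (187·(-18) − 17·(-258))/459 = 20/9.

p = -1.582, q = 2.222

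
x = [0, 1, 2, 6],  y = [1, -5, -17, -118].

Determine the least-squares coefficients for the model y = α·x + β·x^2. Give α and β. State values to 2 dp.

α = -2.68, β = -2.83

The normal system AᵀA·[α, β]ᵀ = Aᵀy is [[41, 225]; [225, 1313]]·[α, β]ᵀ = [-747, -4321]ᵀ.
Eliminating β: 1313·(row 1) − 225·(row 2) gives 3208·α = 1313·(-747) − 225·(-4321) = -8586, so α = -4293/1604.
Then β = ((-4321) − 225·(-4293/1604))/1313 = -4543/1604.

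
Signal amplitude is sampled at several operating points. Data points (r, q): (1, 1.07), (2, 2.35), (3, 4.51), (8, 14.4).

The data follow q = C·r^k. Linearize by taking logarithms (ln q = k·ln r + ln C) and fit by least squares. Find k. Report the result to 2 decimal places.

k = 1.26

Linearized form: ln q = k·ln r + ln C. From the 4 transformed points,
XᵀX = [[6.0115, 3.8712]; [3.8712, 4]], rhs = [7.7934, 5.0956]ᵀ  (here Σln r = 3.8712, Σ(ln r)² = 6.0115, Σln q = 5.0956, Σln r·ln q = 7.7934).
Solving (det = 9.0597): k = 1.26357, ln C = 0.05102.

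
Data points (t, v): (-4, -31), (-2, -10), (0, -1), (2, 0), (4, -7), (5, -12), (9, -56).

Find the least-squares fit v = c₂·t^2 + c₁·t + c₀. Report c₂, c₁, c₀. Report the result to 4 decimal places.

c₂ = -1.0081, c₁ = 2.9878, c₀ = -1.6636

Entries of XᵀX: Σt^2·t^2 = 7730, Σt^2·t = 854, Σt^2 = 146, Σt·t = 146, Σt = 14, Σ1 = 7.
Right-hand side: Σt^2·v = -5484, Σt·v = -448, Σv = -117.
Normal equations: [[7730, 854, 146]; [854, 146, 14]; [146, 14, 7]]·[c₂, c₁, c₀]ᵀ = [-5484, -448, -117]ᵀ.
Inverting the 3×3 Gram matrix, [c₂, c₁, c₀]ᵀ = [-209029/207348, 619507/207348, -28745/17279]ᵀ.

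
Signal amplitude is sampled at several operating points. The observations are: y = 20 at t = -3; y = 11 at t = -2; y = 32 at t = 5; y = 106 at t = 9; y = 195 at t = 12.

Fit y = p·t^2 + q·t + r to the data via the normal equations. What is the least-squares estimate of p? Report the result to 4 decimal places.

p = 1.4604

With design matrix M, MᵀM = [[28019, 2547, 263]; [2547, 263, 21]; [263, 21, 5]] and Mᵀy = [37690, 3372, 364]ᵀ.
Row-reducing yields p = 242829/166273, q = -250470/166273, r = 383843/166273.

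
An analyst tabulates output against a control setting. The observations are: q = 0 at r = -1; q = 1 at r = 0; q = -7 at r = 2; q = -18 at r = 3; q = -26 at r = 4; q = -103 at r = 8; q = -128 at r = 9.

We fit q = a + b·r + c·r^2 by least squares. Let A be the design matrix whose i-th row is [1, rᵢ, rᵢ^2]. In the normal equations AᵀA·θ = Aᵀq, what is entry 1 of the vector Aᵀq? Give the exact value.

-281

Entry 1 ↔ basis 1, so (Aᵀq)_{1} = Σᵢ qᵢ = (1)·(0) + (1)·(1) + (1)·(-7) + (1)·(-18) + (1)·(-26) + (1)·(-103) + (1)·(-128) = -281.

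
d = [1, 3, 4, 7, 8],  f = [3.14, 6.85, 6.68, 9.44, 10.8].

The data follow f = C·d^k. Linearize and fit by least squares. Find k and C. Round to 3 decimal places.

With ln fᵢ as the transformed response and ln dᵢ as the regressor:
AᵀA = [[11.2394, 6.5103]; [6.5103, 5]], rhs = [14.0633, 9.5921]ᵀ  (here Σln d = 6.5103, Σ(ln d)² = 11.2394, Σln f = 9.5921, Σln d·ln f = 14.0633).
Slope k = (n·Σln d·ln f − Σln d·Σln f)/(n·Σ(ln d)² − (Σln d)²) = (5·14.0633 − 6.5103·9.5921)/13.8136 = 0.56971; ln C = (Σln f − k·Σln d)/n = 1.17662, so C = exp(1.17662) = 3.24340.

k = 0.570, C = 3.243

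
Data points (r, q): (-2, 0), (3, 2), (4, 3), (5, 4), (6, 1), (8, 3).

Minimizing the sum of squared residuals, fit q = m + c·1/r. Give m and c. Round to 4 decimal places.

m = 1.8459, c = 3.3469

Compute the Gram sums: Σ1 = 6, Σ1/r = 23/40, Σ1/r·1/r = 7301/14400.
Right-hand side: Σq = 13, Σ1/r·q = 331/120.
Normal equations: [[6, 23/40]; [23/40, 7301/14400]]·[m, c]ᵀ = [13, 331/120]ᵀ.
Eliminating c: (7301/14400)·(row 1) − (23/40)·(row 2) gives (2603/960)·m = (7301/14400)·13 − (23/40)·(331/120) = 36037/7200, so m = 72074/39045.
Then c = ((331/120) − (23/40)·(72074/39045))/(7301/14400) = 8712/2603.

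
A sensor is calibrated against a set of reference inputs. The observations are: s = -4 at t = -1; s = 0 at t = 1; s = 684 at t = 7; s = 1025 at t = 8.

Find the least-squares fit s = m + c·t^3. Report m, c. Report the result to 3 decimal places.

m = -2.221, c = 2.005

From the data, Σ1 = 4, Σt^3 = 855, Σt^3·t^3 = 379795.
Right-hand side: Σs = 1705, Σt^3·s = 759416.
Δ = 4·379795 − 855² = 788155.
m = (1705·379795 − 855·759416)/788155 = -350041/157631; c = (4·759416 − 855·1705)/788155 = 1579889/788155.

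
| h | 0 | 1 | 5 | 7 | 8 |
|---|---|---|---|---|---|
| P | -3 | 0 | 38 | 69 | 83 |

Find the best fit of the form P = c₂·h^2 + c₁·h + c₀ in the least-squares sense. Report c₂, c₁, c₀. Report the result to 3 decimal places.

Entries of XᵀX: Σh^2·h^2 = 7123, Σh^2·h = 981, Σh^2 = 139, Σh·h = 139, Σh = 21, Σ1 = 5.
For XᵀP: Σh^2·P = 9643, Σh·P = 1337, ΣP = 187.
XᵀX·[c₂, c₁, c₀]ᵀ = XᵀP becomes [[7123, 981, 139]; [981, 139, 21]; [139, 21, 5]]·[c₂, c₁, c₀]ᵀ = [9643, 1337, 187]ᵀ.
Inverting the 3×3 Gram matrix, [c₂, c₁, c₀]ᵀ = [4175/4862, 20149/4862, -9426/2431]ᵀ.

c₂ = 0.859, c₁ = 4.144, c₀ = -3.877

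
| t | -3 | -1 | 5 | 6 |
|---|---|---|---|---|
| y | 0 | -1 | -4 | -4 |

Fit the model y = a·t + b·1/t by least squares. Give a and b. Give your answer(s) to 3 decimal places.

Normal-equation sums: Σt·t = 71, Σt·1/t = 4, Σ1/t·1/t = 1061/900.
Moment sums: Σt·y = -43, Σ1/t·y = -7/15.
XᵀX·[a, b]ᵀ = Xᵀy becomes [[71, 4]; [4, 1061/900]]·[a, b]ᵀ = [-43, -7/15]ᵀ.
Eliminating b: (1061/900)·(row 1) − 4·(row 2) gives (60931/900)·a = (1061/900)·(-43) − 4·(-7/15) = -43943/900, so a = -43943/60931.
Then b = ((-7/15) − 4·(-43943/60931))/(1061/900) = 124980/60931.

a = -0.721, b = 2.051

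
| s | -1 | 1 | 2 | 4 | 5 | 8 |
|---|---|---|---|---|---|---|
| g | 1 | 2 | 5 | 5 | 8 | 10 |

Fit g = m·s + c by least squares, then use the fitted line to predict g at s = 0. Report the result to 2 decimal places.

ĝ = 1.88

Setting ∂/∂m … = 0 gives: 111·m + 19·c = 151;  19·m + 6·c = 31.
Determinant 111·6 − 19² = 305.
m = (151·6 − 19·31)/305 = 317/305; c = (111·31 − 19·151)/305 = 572/305.
At s = 0: ĝ = (317/305)·(0) + (572/305)·(1) = 572/305.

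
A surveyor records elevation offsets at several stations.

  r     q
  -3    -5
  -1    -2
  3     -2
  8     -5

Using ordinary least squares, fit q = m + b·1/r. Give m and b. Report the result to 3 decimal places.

m = -3.644, b = -0.657

Compute the Gram sums: Σ1 = 4, Σ1/r = -7/8, Σ1/r·1/r = 713/576.
And Σq = -14, Σ1/r·q = 19/8.
MᵀM·[m, b]ᵀ = Mᵀq becomes [[4, -7/8]; [-7/8, 713/576]]·[m, b]ᵀ = [-14, 19/8]ᵀ.
det = 4·(713/576) − (-7/8)² = 2411/576.
m = ((-14)·(713/576) − (-7/8)·(19/8))/(2411/576) = -8785/2411; b = (4·(19/8) − (-7/8)·(-14))/(2411/576) = -1584/2411.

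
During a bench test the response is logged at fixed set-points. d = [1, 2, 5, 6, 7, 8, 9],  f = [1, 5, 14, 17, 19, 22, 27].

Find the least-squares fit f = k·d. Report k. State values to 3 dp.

k = 2.827

With design matrix A, AᵀA = [[260]] and Aᵀf = [735]ᵀ.
Hence k = 735 / 260 ≈ 2.82692.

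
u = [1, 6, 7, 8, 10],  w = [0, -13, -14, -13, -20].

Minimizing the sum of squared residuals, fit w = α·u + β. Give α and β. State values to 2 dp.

With design matrix X, XᵀX = [[250, 32]; [32, 5]] and Xᵀw = [-480, -60]ᵀ.
Eliminating β: 5·(row 1) − 32·(row 2) gives 226·α = 5·(-480) − 32·(-60) = -480, so α = -240/113.
Then β = ((-60) − 32·(-240/113))/5 = 180/113.

α = -2.12, β = 1.59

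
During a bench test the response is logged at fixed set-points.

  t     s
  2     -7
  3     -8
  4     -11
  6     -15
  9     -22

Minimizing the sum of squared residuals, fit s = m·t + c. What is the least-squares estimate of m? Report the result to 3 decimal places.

m = -2.195

Normal-equation sums: Σt·t = 146, Σt = 24, Σ1 = 5.
And Σt·s = -370, Σs = -63.
So AᵀA·[m, c]ᵀ = Aᵀs: [[146, 24]; [24, 5]]·[m, c]ᵀ = [-370, -63]ᵀ.
Δ = 146·5 − 24² = 154.
m = ((-370)·5 − 24·(-63))/154 = -169/77; c = (146·(-63) − 24·(-370))/154 = -159/77.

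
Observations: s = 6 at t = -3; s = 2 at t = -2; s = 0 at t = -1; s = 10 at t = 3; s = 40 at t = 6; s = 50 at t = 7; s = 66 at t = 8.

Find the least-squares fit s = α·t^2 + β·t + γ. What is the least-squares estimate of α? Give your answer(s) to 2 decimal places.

From the data, Σt^2·t^2 = 7972, Σt^2·t = 1062, Σt^2 = 172, Σt·t = 172, Σt = 18, Σ1 = 7.
And Σt^2·s = 8266, Σt·s = 1126, Σs = 174.
So AᵀA·[α, β, γ]ᵀ = Aᵀs: [[7972, 1062, 172]; [1062, 172, 18]; [172, 18, 7]]·[α, β, γ]ᵀ = [8266, 1126, 174]ᵀ.
Inverting the 3×3 Gram matrix, [α, β, γ]ᵀ = [142015/151977, 40087/50659, -21040/151977]ᵀ.

α = 0.93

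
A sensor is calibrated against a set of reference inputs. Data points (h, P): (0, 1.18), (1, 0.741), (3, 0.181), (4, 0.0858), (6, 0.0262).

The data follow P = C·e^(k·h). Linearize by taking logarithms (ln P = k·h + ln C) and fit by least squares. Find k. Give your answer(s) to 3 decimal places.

Linearized form: ln P = k·h + ln C. From the 5 transformed points,
Over the data: Σh = 14.0000, Σ(h)² = 62.0000, Σln P = -7.9412, Σh·ln P = -37.1024.
Normal system: [[62.0000, 14.0000]; [14.0000, 5]]·[k, ln C]ᵀ = [-37.1024, -7.9412]ᵀ.
Slope k = (n·Σh·ln P − Σh·Σln P)/(n·Σ(h)² − (Σh)²) = (5·-37.1024 − 14.0000·-7.9412)/114.0000 = -0.65206; ln C = (Σln P − k·Σh)/n = 0.23753.

k = -0.652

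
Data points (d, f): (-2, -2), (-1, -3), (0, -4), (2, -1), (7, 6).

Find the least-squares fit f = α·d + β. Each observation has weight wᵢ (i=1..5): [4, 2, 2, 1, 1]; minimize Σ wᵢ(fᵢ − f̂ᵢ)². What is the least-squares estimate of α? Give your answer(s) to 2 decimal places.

α = 0.85

Sums needed: Σwᵢ·d·d = 71, Σwᵢ·d = -1, Σwᵢ·1 = 10.
Right-hand side: Σwᵢ·d·f = 62, Σwᵢ·f = -17.
AᵀWA·[α, β]ᵀ = AᵀWf becomes [[71, -1]; [-1, 10]]·[α, β]ᵀ = [62, -17]ᵀ.
Eliminating β: 10·(row 1) − (-1)·(row 2) gives 709·α = 10·62 − (-1)·(-17) = 603, so α = 603/709.
Then β = ((-17) − (-1)·(603/709))/10 = -1145/709.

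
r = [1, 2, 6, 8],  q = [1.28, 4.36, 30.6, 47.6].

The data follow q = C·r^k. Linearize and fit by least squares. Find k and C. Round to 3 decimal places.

Let Y = ln q. Fitting Y = k·ln r + ln C by least squares:
XᵀX = [[8.0149, 4.5643]; [4.5643, 4]], rhs = [15.1828, 9.0032]ᵀ  (here Σln r = 4.5643, Σ(ln r)² = 8.0149, Σln q = 9.0032, Σln r·ln q = 15.1828).
Solving (det = 11.2265): k = 1.74922, ln C = 0.25478, so C = exp(0.25478) = 1.29017.

k = 1.749, C = 1.290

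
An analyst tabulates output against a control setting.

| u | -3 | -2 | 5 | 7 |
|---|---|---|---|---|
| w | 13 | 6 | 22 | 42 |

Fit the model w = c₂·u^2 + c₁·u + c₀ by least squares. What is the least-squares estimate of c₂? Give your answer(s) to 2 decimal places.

Normal-equation sums: Σu^2·u^2 = 3123, Σu^2·u = 433, Σu^2 = 87, Σu·u = 87, Σu = 7, Σ1 = 4.
For Mᵀw: Σu^2·w = 2749, Σu·w = 353, Σw = 83.
So MᵀM·[c₂, c₁, c₀]ᵀ = Mᵀw: [[3123, 433, 87]; [433, 87, 7]; [87, 7, 4]]·[c₂, c₁, c₀]ᵀ = [2749, 353, 83]ᵀ.
Inverting the 3×3 Gram matrix, [c₂, c₁, c₀]ᵀ = [24439/26356, -18539/26356, 23891/13178]ᵀ.

c₂ = 0.93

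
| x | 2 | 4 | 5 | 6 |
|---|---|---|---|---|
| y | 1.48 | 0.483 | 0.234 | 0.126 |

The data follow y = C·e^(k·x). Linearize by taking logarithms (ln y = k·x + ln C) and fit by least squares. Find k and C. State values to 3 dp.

k = -0.619, C = 5.286

Linearized form: ln y = k·x + ln C. From the 4 transformed points,
XᵀX = [[81.0000, 17.0000]; [17.0000, 4]], rhs = [-21.8179, -3.8596]ᵀ  (here Σx = 17.0000, Σ(x)² = 81.0000, Σln y = -3.8596, Σx·ln y = -21.8179).
Solving (det = 35.0000): k = -0.61881, ln C = 1.66503, so C = exp(1.66503) = 5.28583.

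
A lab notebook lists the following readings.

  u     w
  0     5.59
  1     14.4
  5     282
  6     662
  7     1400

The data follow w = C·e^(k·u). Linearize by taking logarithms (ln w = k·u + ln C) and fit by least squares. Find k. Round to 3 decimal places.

k = 0.779

Linearized form: ln w = k·u + ln C. From the 5 transformed points,
AᵀA = [[111.0000, 19.0000]; [19.0000, 5]], rhs = [120.5579, 23.7696]ᵀ  (here Σu = 19.0000, Σ(u)² = 111.0000, Σln w = 23.7696, Σu·ln w = 120.5579).
Solving (det = 194.0000): k = 0.77921, ln C = 1.79291.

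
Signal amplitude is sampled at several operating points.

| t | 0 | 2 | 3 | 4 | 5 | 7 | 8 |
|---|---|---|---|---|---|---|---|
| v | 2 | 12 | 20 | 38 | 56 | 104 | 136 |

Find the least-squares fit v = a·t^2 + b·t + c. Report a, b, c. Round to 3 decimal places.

a = 2.004, b = 0.678, c = 1.963

The normal system AᵀA·[a, b, c]ᵀ = Aᵀv is [[7475, 1079, 167]; [1079, 167, 29]; [167, 29, 7]]·[a, b, c]ᵀ = [16036, 2332, 368]ᵀ.
Row-reducing yields a = 2286/1141, b = 774/1141, c = 320/163.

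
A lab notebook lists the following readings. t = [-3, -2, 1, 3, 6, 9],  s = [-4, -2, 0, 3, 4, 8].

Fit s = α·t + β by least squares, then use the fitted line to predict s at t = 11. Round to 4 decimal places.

ŝ = 9.5745

The normal equations are: 140·α + 14·β = 121;  14·α + 6·β = 9.
Eliminating β: 6·(row 1) − 14·(row 2) gives 644·α = 6·121 − 14·9 = 600, so α = 150/161.
Then β = (9 − 14·(150/161))/6 = -31/46.
At t = 11: ŝ = (150/161)·(11) + (-31/46)·(1) = 3083/322.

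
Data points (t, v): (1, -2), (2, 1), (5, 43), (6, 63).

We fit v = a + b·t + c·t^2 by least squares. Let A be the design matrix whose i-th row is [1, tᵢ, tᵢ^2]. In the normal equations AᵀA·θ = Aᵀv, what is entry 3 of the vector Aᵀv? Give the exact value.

Entry 3 ↔ basis t^2, so (Aᵀv)_{3} = Σᵢ (t^2)·vᵢ = (1)·(-2) + (4)·(1) + (25)·(43) + (36)·(63) = 3345.

3345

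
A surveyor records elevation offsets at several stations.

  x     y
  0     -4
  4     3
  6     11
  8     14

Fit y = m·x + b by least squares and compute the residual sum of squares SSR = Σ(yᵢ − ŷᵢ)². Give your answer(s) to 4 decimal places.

SSR = 5.8857

Setting ∂/∂m … = 0 gives: 116·m + 18·b = 190;  18·m + 4·b = 24.
(Σx·x = 116, Σx = 18, Σ1 = 4, Σx·y = 190, Σy = 24.)
Δ = 116·4 − 18² = 140.
m = (190·4 − 18·24)/140 = 82/35; b = (116·24 − 18·190)/140 = -159/35.
Residuals: 19/35, -64/35, 52/35, -1/5; SSR = 206/35.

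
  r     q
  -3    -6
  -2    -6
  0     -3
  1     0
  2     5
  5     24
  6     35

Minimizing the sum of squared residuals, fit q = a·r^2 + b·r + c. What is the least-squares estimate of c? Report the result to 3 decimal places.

Forming AᵀA = [[2035, 315, 79]; [315, 79, 9]; [79, 9, 7]] and Aᵀq = [1802, 370, 49]ᵀ gives AᵀA·[a, b, c]ᵀ = Aᵀq.
Row-reducing yields a = 65435/110418, b = 98537/36806, c = -172813/55209.

c = -3.130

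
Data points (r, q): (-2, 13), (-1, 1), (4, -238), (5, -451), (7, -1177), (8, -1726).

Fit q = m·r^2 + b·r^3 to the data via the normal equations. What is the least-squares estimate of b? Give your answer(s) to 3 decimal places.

b = -2.999

With design matrix A, AᵀA = [[7395, 53691]; [53691, 399579]] and Aᵀq = [-183167, -1359135]ᵀ.
Determinant 7395·399579 − 53691² = 72163224.
m = ((-183167)·399579 − 53691·(-1359135))/72163224 = -9015392/3006801; b = (7395·(-1359135) − 53691·(-183167))/72163224 = -9015997/3006801.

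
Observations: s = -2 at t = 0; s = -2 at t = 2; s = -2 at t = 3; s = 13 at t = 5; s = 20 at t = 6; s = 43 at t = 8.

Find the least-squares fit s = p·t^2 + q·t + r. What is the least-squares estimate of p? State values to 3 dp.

p = 0.988

Sums needed: Σt^2·t^2 = 6114, Σt^2·t = 888, Σt^2 = 138, Σt·t = 138, Σt = 24, Σ1 = 6.
For Aᵀs: Σt^2·s = 3771, Σt·s = 519, Σs = 70.
Solving the 3×3 system (Gaussian elimination) gives p = 83/84, q = -31/14, r = -185/84.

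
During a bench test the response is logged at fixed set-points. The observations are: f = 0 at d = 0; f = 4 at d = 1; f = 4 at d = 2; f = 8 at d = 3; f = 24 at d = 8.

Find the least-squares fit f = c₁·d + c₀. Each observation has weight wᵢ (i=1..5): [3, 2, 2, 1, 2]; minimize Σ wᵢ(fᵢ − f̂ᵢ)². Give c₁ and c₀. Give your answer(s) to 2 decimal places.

c₁ = 2.98, c₀ = -0.26

The normal system AᵀWA·[c₁, c₀]ᵀ = AᵀWf is [[147, 25]; [25, 10]]·[c₁, c₀]ᵀ = [432, 72]ᵀ.
Δ = 147·10 − 25² = 845.
c₁ = (432·10 − 25·72)/845 = 504/169; c₀ = (147·72 − 25·432)/845 = -216/845.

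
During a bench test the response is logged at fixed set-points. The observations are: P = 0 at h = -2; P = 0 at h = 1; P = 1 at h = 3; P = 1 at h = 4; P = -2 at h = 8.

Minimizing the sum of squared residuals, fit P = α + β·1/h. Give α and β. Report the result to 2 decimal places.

The normal equations are: 5·α + (29/24)·β = 0;  (29/24)·α + (829/576)·β = 1/3.
(Σ1 = 5, Σ1/h = 29/24, Σ1/h·1/h = 829/576, ΣP = 0, Σ1/h·P = 1/3.)
det = 5·(829/576) − (29/24)² = 413/72.
α = (0·(829/576) − (29/24)·(1/3))/(413/72) = -29/413; β = (5·(1/3) − (29/24)·0)/(413/72) = 120/413.

α = -0.07, β = 0.29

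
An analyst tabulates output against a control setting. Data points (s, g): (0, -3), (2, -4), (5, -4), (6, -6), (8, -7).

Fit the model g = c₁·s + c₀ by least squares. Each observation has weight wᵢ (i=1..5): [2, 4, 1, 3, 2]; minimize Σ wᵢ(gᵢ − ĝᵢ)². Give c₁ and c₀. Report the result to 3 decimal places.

XᵀWX·[c₁, c₀]ᵀ = XᵀWg reads: 277·c₁ + 47·c₀ = -272;  47·c₁ + 12·c₀ = -58.
det = 277·12 − 47² = 1115.
c₁ = ((-272)·12 − 47·(-58))/1115 = -538/1115; c₀ = (277·(-58) − 47·(-272))/1115 = -3282/1115.

c₁ = -0.483, c₀ = -2.943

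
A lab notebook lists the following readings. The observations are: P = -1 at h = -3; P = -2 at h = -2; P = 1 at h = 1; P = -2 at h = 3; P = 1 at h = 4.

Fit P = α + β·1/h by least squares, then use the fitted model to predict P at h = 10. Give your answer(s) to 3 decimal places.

The normal system AᵀA·[α, β]ᵀ = AᵀP is [[5, 3/4]; [3/4, 221/144]]·[α, β]ᵀ = [-3, 23/12]ᵀ.
Eliminating β: (221/144)·(row 1) − (3/4)·(row 2) gives (64/9)·α = (221/144)·(-3) − (3/4)·(23/12) = -145/24, so α = -435/512.
Then β = ((23/12) − (3/4)·(-435/512))/(221/144) = 213/128.
At h = 10: P̂ = (-435/512)·(1) + (213/128)·(1/10) = -1749/2560.

P̂ = -0.683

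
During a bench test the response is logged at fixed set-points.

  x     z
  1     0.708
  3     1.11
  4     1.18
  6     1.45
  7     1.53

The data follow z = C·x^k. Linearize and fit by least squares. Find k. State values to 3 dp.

k = 0.395

Let Y = ln z. Fitting Y = k·ln x + ln C by least squares:
AᵀA = [[10.1257, 6.2226]; [6.2226, 5]], rhs = [1.8374, 0.7214]ᵀ  (here Σln x = 6.2226, Σ(ln x)² = 10.1257, Σln z = 0.7214, Σln x·ln z = 1.8374).
Δ = 10.1257·5 − (6.2226)² = 11.9082; k = (1.8374·5 − 6.2226·0.7214)/11.9082 = 0.39452, ln C = (10.1257·0.7214 − 6.2226·1.8374)/11.9082 = -0.34671.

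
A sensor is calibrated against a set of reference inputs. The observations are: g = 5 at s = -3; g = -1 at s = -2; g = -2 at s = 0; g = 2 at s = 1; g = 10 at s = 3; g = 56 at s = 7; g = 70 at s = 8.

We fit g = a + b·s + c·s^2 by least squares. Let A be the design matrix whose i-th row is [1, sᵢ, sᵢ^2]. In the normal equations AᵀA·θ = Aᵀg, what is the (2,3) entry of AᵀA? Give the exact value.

Row 2 ↔ basis s, column 3 ↔ basis s^2, so (AᵀA)_{2,3} = Σᵢ (s)·(s^2) = (-3)·(9) + (-2)·(4) + (0)·(0) + (1)·(1) + (3)·(9) + (7)·(49) + (8)·(64) = 848.

848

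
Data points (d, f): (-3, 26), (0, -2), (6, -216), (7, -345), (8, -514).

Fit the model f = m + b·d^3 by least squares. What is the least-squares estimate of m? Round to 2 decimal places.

m = -1.18

The normal system AᵀA·[m, b]ᵀ = Aᵀf is [[5, 1044]; [1044, 427178]]·[m, b]ᵀ = [-1051, -428861]ᵀ.
Determinant 5·427178 − 1044² = 1045954.
m = ((-1051)·427178 − 1044·(-428861))/1045954 = -616597/522977; b = (5·(-428861) − 1044·(-1051))/1045954 = -1047061/1045954.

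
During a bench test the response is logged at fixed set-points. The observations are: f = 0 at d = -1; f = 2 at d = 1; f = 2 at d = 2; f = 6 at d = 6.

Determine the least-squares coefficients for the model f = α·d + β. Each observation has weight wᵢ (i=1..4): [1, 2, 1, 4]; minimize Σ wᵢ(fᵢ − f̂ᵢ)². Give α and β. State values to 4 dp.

α = 0.8476, β = 0.8894

Entries of XᵀWX: Σwᵢ·d·d = 151, Σwᵢ·d = 27, Σwᵢ·1 = 8.
And Σwᵢ·d·f = 152, Σwᵢ·f = 30.
Eliminating β: 8·(row 1) − 27·(row 2) gives 479·α = 8·152 − 27·30 = 406, so α = 406/479.
Then β = (30 − 27·(406/479))/8 = 426/479.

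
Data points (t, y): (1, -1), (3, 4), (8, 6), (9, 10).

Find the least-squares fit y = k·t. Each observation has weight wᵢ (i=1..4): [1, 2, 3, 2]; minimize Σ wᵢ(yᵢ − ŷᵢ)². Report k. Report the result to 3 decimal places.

k = 0.930

AᵀWA·[k]ᵀ = AᵀWy reads: 373·k = 347.
k = 347/373 = 0.930295.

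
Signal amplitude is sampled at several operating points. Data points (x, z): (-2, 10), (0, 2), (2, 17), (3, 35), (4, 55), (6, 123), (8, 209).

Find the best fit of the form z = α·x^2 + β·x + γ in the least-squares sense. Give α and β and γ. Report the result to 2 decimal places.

Compute the Gram sums: Σx^2·x^2 = 5761, Σx^2·x = 819, Σx^2 = 133, Σx·x = 133, Σx = 21, Σ1 = 7.
Right-hand side: Σx^2·z = 19107, Σx·z = 2749, Σz = 451.
So MᵀM·[α, β, γ]ᵀ = Mᵀz: [[5761, 819, 133]; [819, 133, 21]; [133, 21, 7]]·[α, β, γ]ᵀ = [19107, 2749, 451]ᵀ.
Row-reducing yields α = 1081/357, β = 1056/595, γ = 2806/1785.

α = 3.03, β = 1.77, γ = 1.57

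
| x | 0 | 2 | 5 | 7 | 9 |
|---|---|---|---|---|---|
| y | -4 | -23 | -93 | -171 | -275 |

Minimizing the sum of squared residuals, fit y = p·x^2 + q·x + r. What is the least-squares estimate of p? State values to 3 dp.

p = -3.060

With design matrix A, AᵀA = [[9603, 1205, 159]; [1205, 159, 23]; [159, 23, 5]] and Aᵀy = [-33071, -4183, -566]ᵀ.
Row-reducing yields p = -134593/43982, q = -107555/43982, r = -101976/21991.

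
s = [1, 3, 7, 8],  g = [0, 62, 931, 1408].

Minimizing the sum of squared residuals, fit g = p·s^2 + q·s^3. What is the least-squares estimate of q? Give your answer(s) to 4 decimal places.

The normal system AᵀA·[p, q]ᵀ = Aᵀg is [[6579, 49819]; [49819, 380523]]·[p, q]ᵀ = [136289, 1041903]ᵀ.
Δ = 6579·380523 − 49819² = 21528056.
p = (136289·380523 − 49819·1041903)/21528056 = -2066655/978548; q = (6579·1041903 − 49819·136289)/21528056 = 32449073/10764028.

q = 3.0146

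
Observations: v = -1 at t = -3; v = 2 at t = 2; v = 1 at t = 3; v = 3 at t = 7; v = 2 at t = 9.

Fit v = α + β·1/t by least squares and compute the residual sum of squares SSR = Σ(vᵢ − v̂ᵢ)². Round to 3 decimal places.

SSR = 5.130

From the data, Σ1 = 5, Σ1/t = 95/126, Σ1/t·1/t = 8017/15876.
And Σv = 7, Σ1/t·v = 146/63.
AᵀA·[α, β]ᵀ = Aᵀv becomes [[5, 95/126]; [95/126, 8017/15876]]·[α, β]ᵀ = [7, 146/63]ᵀ.
det = 5·(8017/15876) − (95/126)² = 7765/3969.
α = (7·(8017/15876) − (95/126)·(146/63))/(7765/3969) = 28379/31060; β = (5·(146/63) − (95/126)·7)/(7765/3969) = 10017/3106.
Residuals: -26049/31060, -4086/7765, -30709/31060, 50491/31060, 22611/31060; SSR = 159347/31060.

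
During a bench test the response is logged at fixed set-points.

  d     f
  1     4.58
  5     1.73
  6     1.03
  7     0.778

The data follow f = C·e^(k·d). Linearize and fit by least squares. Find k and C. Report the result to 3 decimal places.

k = -0.294, C = 6.410

Taking logs, ln f = k·d + ln C, so regress ln f on d.
Σd = 19.0000, Σ(d)² = 111.0000, Σln f = 1.8484, Σd·ln f = 2.6825.
Equations: 111.0000·k + 19.0000·ln C = 2.6825;  19.0000·k + 4·ln C = 1.8484.
Slope k = (n·Σd·ln f − Σd·Σln f)/(n·Σ(d)² − (Σd)²) = (4·2.6825 − 19.0000·1.8484)/83.0000 = -0.29384; ln C = (Σln f − k·Σd)/n = 1.85783, so C = exp(1.85783) = 6.40984.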